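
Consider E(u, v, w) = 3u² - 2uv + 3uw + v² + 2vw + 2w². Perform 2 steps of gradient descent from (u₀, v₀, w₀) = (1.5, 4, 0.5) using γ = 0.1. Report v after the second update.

3.16

∇E = (6u - 2v + 3w, -2u + 2v + 2w, 3u + 2v + 4w)
Step 1: at (1.5, 4, 0.5), ∇E = (2.5, 6, 14.5) → (1.5, 4, 0.5) − 0.1·(2.5, 6, 14.5) = (1.25, 3.4, -0.95)
Step 2: at (1.25, 3.4, -0.95), ∇E = (-2.15, 2.4, 6.75) → (1.25, 3.4, -0.95) − 0.1·(-2.15, 2.4, 6.75) = (1.465, 3.16, -1.625)
v = 3.16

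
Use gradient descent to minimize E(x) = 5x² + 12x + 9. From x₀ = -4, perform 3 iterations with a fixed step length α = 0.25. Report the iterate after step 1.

3

E′(x) = 10x + 12
Step 1: E′(-4) = -28; x₁ = -4 − 0.25·(-28) = 3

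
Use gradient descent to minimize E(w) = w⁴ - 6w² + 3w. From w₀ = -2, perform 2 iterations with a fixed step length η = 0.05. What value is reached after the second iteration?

E′(w) = 4w³ - 12w + 3
w₁ = -2 − 0.05·(-5) = -1.75
w₂ = -1.75 − 0.05·2.5625 = -1.878125

-1.878125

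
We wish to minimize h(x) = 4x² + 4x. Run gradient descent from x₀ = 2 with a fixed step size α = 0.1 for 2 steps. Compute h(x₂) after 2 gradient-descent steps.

-0.96

h′(x) = 8x + 4
x₁ = 2 − 0.1·20 = 0
x₂ = 0 − 0.1·4 = -0.4
h(-0.4) = -0.96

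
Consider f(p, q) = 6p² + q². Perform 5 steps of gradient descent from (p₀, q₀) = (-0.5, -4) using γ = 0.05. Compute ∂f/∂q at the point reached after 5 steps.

∇f = (12p, 2q)
(p₁, q₁) = (-0.5, -4) − 0.05·(-6, -8) = (-0.2, -3.6)
(p₂, q₂) = (-0.2, -3.6) − 0.05·(-2.4, -7.2) = (-0.08, -3.24)
(p₃, q₃) = (-0.08, -3.24) − 0.05·(-0.96, -6.48) = (-0.032, -2.916)
(p₄, q₄) = (-0.032, -2.916) − 0.05·(-0.384, -5.832) = (-0.0128, -2.6244)
(p₅, q₅) = (-0.0128, -2.6244) − 0.05·(-0.1536, -5.2488) = (-0.00512, -2.36196)
∂f/∂q at (-0.00512, -2.36196) = -4.72392

-4.72392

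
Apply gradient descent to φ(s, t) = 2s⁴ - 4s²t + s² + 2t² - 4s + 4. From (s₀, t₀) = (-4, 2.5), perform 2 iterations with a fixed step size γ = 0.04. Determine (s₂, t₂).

(-800.35320832, 34.208416)

∇φ = (8s³ - 8st + 2s - 4, -4s² + 4t)
(s₁, t₁) = (-4, 2.5) − 0.04·(-444, -54) = (13.76, 4.66)
(s₂, t₂) = (13.76, 4.66) − 0.04·(20352.830208, -738.7104) = (-800.35320832, 34.208416)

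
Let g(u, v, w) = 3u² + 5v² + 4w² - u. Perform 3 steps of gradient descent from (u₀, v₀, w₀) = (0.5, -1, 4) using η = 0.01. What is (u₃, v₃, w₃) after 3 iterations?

(0.443528, -0.729, 3.114752)

∇g = (6u - 1, 10v, 8w)
Step 1: at (0.5, -1, 4), ∇g = (2, -10, 32) → (0.5, -1, 4) − 0.01·(2, -10, 32) = (0.48, -0.9, 3.68)
Step 2: at (0.48, -0.9, 3.68), ∇g = (1.88, -9, 29.44) → (0.48, -0.9, 3.68) − 0.01·(1.88, -9, 29.44) = (0.4612, -0.81, 3.3856)
Step 3: at (0.4612, -0.81, 3.3856), ∇g = (1.7672, -8.1, 27.0848) → (0.4612, -0.81, 3.3856) − 0.01·(1.7672, -8.1, 27.0848) = (0.443528, -0.729, 3.114752)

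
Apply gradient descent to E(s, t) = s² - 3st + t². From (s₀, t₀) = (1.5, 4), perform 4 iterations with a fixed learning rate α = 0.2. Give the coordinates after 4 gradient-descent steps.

(5.7024, 5.7024)

∇E = (2s - 3t, -3s + 2t)
Step 1: at (1.5, 4), ∇E = (-9, 3.5) → (1.5, 4) − 0.2·(-9, 3.5) = (3.3, 3.3)
Step 2: at (3.3, 3.3), ∇E = (-3.3, -3.3) → (3.3, 3.3) − 0.2·(-3.3, -3.3) = (3.96, 3.96)
Step 3: at (3.96, 3.96), ∇E = (-3.96, -3.96) → (3.96, 3.96) − 0.2·(-3.96, -3.96) = (4.752, 4.752)
Step 4: at (4.752, 4.752), ∇E = (-4.752, -4.752) → (4.752, 4.752) − 0.2·(-4.752, -4.752) = (5.7024, 5.7024)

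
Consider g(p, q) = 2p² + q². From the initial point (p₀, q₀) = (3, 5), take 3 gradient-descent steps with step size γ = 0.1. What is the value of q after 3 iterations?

2.56

∇g = (4p, 2q)
Step 1: at (3, 5), ∇g = (12, 10) → (3, 5) − 0.1·(12, 10) = (1.8, 4)
Step 2: at (1.8, 4), ∇g = (7.2, 8) → (1.8, 4) − 0.1·(7.2, 8) = (1.08, 3.2)
Step 3: at (1.08, 3.2), ∇g = (4.32, 6.4) → (1.08, 3.2) − 0.1·(4.32, 6.4) = (0.648, 2.56)
q = 2.56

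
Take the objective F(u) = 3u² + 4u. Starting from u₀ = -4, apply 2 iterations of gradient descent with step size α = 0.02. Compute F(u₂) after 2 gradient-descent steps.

18.656512

F′(u) = 6u + 4
u₁ = -4 − 0.02·(-20) = -3.6
u₂ = -3.6 − 0.02·(-17.6) = -3.248
F(-3.248) = 18.656512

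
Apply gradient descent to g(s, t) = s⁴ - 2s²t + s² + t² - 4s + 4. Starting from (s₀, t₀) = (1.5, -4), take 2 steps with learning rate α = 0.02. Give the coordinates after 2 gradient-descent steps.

(0.55167736, -3.576284)

∇g = (4s³ - 4st + 2s - 4, -2s² + 2t)
(s₁, t₁) = (1.5, -4) − 0.02·(36.5, -12.5) = (0.77, -3.75)
(s₂, t₂) = (0.77, -3.75) − 0.02·(10.916132, -8.6858) = (0.55167736, -3.576284)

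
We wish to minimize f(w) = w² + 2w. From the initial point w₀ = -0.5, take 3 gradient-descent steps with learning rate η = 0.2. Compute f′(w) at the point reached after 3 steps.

0.216

f′(w) = 2w + 2
Step 1: f′(-0.5) = 1; w₁ = -0.5 − 0.2·1 = -0.7
Step 2: f′(-0.7) = 0.6; w₂ = -0.7 − 0.2·0.6 = -0.82
Step 3: f′(-0.82) = 0.36; w₃ = -0.82 − 0.2·0.36 = -0.892
f′(w) at (-0.892) = 0.216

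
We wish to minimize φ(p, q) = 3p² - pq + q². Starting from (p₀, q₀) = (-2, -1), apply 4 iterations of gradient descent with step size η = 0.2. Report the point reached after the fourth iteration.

(-0.064, -0.2432)

∇φ = (6p - q, -p + 2q)
(p₁, q₁) = (-2, -1) − 0.2·(-11, 0) = (0.2, -1)
(p₂, q₂) = (0.2, -1) − 0.2·(2.2, -2.2) = (-0.24, -0.56)
(p₃, q₃) = (-0.24, -0.56) − 0.2·(-0.88, -0.88) = (-0.064, -0.384)
(p₄, q₄) = (-0.064, -0.384) − 0.2·(0, -0.704) = (-0.064, -0.2432)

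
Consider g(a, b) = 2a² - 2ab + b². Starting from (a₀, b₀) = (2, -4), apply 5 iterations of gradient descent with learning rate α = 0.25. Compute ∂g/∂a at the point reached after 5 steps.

∇g = (4a - 2b, -2a + 2b)
(a₁, b₁) = (2, -4) − 0.25·(16, -12) = (-2, -1)
(a₂, b₂) = (-2, -1) − 0.25·(-6, 2) = (-0.5, -1.5)
(a₃, b₃) = (-0.5, -1.5) − 0.25·(1, -2) = (-0.75, -1)
(a₄, b₄) = (-0.75, -1) − 0.25·(-1, -0.5) = (-0.5, -0.875)
(a₅, b₅) = (-0.5, -0.875) − 0.25·(-0.25, -0.75) = (-0.4375, -0.6875)
∂g/∂a at (-0.4375, -0.6875) = -0.375

-0.375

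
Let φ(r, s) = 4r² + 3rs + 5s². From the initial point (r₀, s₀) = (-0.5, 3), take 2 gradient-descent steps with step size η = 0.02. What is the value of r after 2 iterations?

∇φ = (8r + 3s, 3r + 10s)
(r₁, s₁) = (-0.5, 3) − 0.02·(5, 28.5) = (-0.6, 2.43)
(r₂, s₂) = (-0.6, 2.43) − 0.02·(2.49, 22.5) = (-0.6498, 1.98)
r = -0.6498

-0.6498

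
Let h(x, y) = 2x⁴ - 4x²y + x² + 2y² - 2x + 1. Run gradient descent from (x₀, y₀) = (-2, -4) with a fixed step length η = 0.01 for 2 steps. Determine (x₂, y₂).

∇h = (8x³ - 8xy + 2x - 2, -4x² + 4y)
Step 1: at (-2, -4), ∇h = (-134, -32) → (-2, -4) − 0.01·(-134, -32) = (-0.66, -3.68)
Step 2: at (-0.66, -3.68), ∇h = (-25.050368, -16.4624) → (-0.66, -3.68) − 0.01·(-25.050368, -16.4624) = (-0.40949632, -3.515376)

(-0.40949632, -3.515376)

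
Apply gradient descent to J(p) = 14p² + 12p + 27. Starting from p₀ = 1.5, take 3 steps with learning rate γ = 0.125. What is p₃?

-30.5625

J′(p) = 28p + 12
Step 1: J′(1.5) = 54; p₁ = 1.5 − 0.125·54 = -5.25
Step 2: J′(-5.25) = -135; p₂ = -5.25 − 0.125·(-135) = 11.625
Step 3: J′(11.625) = 337.5; p₃ = 11.625 − 0.125·337.5 = -30.5625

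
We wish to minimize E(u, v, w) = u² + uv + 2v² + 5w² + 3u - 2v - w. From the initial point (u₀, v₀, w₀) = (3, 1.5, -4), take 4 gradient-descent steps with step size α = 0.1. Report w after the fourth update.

∇E = (2u + v + 3, u + 4v - 2, 10w - 1)
Step 1: at (3, 1.5, -4), ∇E = (10.5, 7, -41) → (3, 1.5, -4) − 0.1·(10.5, 7, -41) = (1.95, 0.8, 0.1)
Step 2: at (1.95, 0.8, 0.1), ∇E = (7.7, 3.15, 0) → (1.95, 0.8, 0.1) − 0.1·(7.7, 3.15, 0) = (1.18, 0.485, 0.1)
Step 3: at (1.18, 0.485, 0.1), ∇E = (5.845, 1.12, 0) → (1.18, 0.485, 0.1) − 0.1·(5.845, 1.12, 0) = (0.5955, 0.373, 0.1)
Step 4: at (0.5955, 0.373, 0.1), ∇E = (4.564, 0.0875, 0) → (0.5955, 0.373, 0.1) − 0.1·(4.564, 0.0875, 0) = (0.1391, 0.36425, 0.1)
w = 0.1

0.1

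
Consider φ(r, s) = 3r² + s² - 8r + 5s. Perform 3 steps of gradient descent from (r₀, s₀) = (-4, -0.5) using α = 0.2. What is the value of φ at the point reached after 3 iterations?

∇φ = (6r - 8, 2s + 5)
Step 1: at (-4, -0.5), ∇φ = (-32, 4) → (-4, -0.5) − 0.2·(-32, 4) = (2.4, -1.3)
Step 2: at (2.4, -1.3), ∇φ = (6.4, 2.4) → (2.4, -1.3) − 0.2·(6.4, 2.4) = (1.12, -1.78)
Step 3: at (1.12, -1.78), ∇φ = (-1.28, 1.44) → (1.12, -1.78) − 0.2·(-1.28, 1.44) = (1.376, -2.068)
φ(1.376, -2.068) = -11.391248

-11.391248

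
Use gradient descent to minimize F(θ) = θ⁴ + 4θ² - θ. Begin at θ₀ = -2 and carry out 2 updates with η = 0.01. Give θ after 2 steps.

-1.24148196

F′(θ) = 4θ³ + 8θ - 1
θ₁ = -2 − 0.01·(-49) = -1.51
θ₂ = -1.51 − 0.01·(-26.851804) = -1.24148196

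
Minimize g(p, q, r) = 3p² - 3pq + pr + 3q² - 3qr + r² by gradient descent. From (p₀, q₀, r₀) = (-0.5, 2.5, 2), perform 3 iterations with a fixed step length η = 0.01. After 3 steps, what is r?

2.106084

∇g = (6p - 3q + r, -3p + 6q - 3r, p - 3q + 2r)
Step 1: at (-0.5, 2.5, 2), ∇g = (-8.5, 10.5, -4) → (-0.5, 2.5, 2) − 0.01·(-8.5, 10.5, -4) = (-0.415, 2.395, 2.04)
Step 2: at (-0.415, 2.395, 2.04), ∇g = (-7.635, 9.495, -3.52) → (-0.415, 2.395, 2.04) − 0.01·(-7.635, 9.495, -3.52) = (-0.33865, 2.30005, 2.0752)
Step 3: at (-0.33865, 2.30005, 2.0752), ∇g = (-6.85685, 8.59065, -3.0884) → (-0.33865, 2.30005, 2.0752) − 0.01·(-6.85685, 8.59065, -3.0884) = (-0.2700815, 2.2141435, 2.106084)
r = 2.106084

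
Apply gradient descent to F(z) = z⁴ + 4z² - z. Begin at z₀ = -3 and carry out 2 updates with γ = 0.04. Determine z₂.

-0.38034688

F′(z) = 4z³ + 8z - 1
z₁ = -3 − 0.04·(-133) = 2.32
z₂ = 2.32 − 0.04·67.508672 = -0.38034688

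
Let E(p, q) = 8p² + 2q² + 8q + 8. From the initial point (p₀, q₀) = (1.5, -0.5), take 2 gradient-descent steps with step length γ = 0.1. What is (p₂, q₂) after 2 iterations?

∇E = (16p, 4q + 8)
(p₁, q₁) = (1.5, -0.5) − 0.1·(24, 6) = (-0.9, -1.1)
(p₂, q₂) = (-0.9, -1.1) − 0.1·(-14.4, 3.6) = (0.54, -1.46)

(0.54, -1.46)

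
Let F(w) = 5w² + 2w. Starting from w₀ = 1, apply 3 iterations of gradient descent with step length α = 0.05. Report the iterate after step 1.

F′(w) = 10w + 2
w₁ = 1 − 0.05·12 = 0.4

0.4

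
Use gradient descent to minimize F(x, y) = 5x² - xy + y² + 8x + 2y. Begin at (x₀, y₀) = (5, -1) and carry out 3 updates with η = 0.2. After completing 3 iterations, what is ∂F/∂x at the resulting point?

-63.104

∇F = (10x - y + 8, -x + 2y + 2)
Step 1: at (5, -1), ∇F = (59, -5) → (5, -1) − 0.2·(59, -5) = (-6.8, 0)
Step 2: at (-6.8, 0), ∇F = (-60, 8.8) → (-6.8, 0) − 0.2·(-60, 8.8) = (5.2, -1.76)
Step 3: at (5.2, -1.76), ∇F = (61.76, -6.72) → (5.2, -1.76) − 0.2·(61.76, -6.72) = (-7.152, -0.416)
∂F/∂x at (-7.152, -0.416) = -63.104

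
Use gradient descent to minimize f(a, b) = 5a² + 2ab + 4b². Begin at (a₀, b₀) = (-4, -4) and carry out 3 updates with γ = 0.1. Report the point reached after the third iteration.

∇f = (10a + 2b, 2a + 8b)
(a₁, b₁) = (-4, -4) − 0.1·(-48, -40) = (0.8, 0)
(a₂, b₂) = (0.8, 0) − 0.1·(8, 1.6) = (0, -0.16)
(a₃, b₃) = (0, -0.16) − 0.1·(-0.32, -1.28) = (0.032, -0.032)

(0.032, -0.032)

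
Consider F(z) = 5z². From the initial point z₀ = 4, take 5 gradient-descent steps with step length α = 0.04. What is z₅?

F′(z) = 10z
z₁ = 4 − 0.04·40 = 2.4
z₂ = 2.4 − 0.04·24 = 1.44
z₃ = 1.44 − 0.04·14.4 = 0.864
z₄ = 0.864 − 0.04·8.64 = 0.5184
z₅ = 0.5184 − 0.04·5.184 = 0.31104

0.31104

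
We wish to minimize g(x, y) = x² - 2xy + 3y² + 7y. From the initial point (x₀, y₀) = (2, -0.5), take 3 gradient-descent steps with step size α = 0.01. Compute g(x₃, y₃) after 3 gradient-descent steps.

2.5355876272

∇g = (2x - 2y, -2x + 6y + 7)
Step 1: at (2, -0.5), ∇g = (5, 0) → (2, -0.5) − 0.01·(5, 0) = (1.95, -0.5)
Step 2: at (1.95, -0.5), ∇g = (4.9, 0.1) → (1.95, -0.5) − 0.01·(4.9, 0.1) = (1.901, -0.501)
Step 3: at (1.901, -0.501), ∇g = (4.804, 0.192) → (1.901, -0.501) − 0.01·(4.804, 0.192) = (1.85296, -0.50292)
g(1.85296, -0.50292) = 2.5355876272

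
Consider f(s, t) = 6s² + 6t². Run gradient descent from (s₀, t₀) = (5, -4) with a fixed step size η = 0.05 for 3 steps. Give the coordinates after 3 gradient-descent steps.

∇f = (12s, 12t)
(s₁, t₁) = (5, -4) − 0.05·(60, -48) = (2, -1.6)
(s₂, t₂) = (2, -1.6) − 0.05·(24, -19.2) = (0.8, -0.64)
(s₃, t₃) = (0.8, -0.64) − 0.05·(9.6, -7.68) = (0.32, -0.256)

(0.32, -0.256)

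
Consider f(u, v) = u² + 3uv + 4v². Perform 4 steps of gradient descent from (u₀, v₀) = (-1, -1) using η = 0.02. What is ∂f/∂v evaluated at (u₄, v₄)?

-4.77833904

∇f = (2u + 3v, 3u + 8v)
Step 1: at (-1, -1), ∇f = (-5, -11) → (-1, -1) − 0.02·(-5, -11) = (-0.9, -0.78)
Step 2: at (-0.9, -0.78), ∇f = (-4.14, -8.94) → (-0.9, -0.78) − 0.02·(-4.14, -8.94) = (-0.8172, -0.6012)
Step 3: at (-0.8172, -0.6012), ∇f = (-3.438, -7.2612) → (-0.8172, -0.6012) − 0.02·(-3.438, -7.2612) = (-0.74844, -0.455976)
Step 4: at (-0.74844, -0.455976), ∇f = (-2.864808, -5.893128) → (-0.74844, -0.455976) − 0.02·(-2.864808, -5.893128) = (-0.69114384, -0.33811344)
∂f/∂v at (-0.69114384, -0.33811344) = -4.77833904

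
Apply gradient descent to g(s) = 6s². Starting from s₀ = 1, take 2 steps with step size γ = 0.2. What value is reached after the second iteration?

g′(s) = 12s
Step 1: g′(1) = 12; s₁ = 1 − 0.2·12 = -1.4
Step 2: g′(-1.4) = -16.8; s₂ = -1.4 − 0.2·(-16.8) = 1.96

1.96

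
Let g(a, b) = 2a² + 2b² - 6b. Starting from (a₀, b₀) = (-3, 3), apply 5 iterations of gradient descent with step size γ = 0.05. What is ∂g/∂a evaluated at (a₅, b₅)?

∇g = (4a, 4b - 6)
Step 1: at (-3, 3), ∇g = (-12, 6) → (-3, 3) − 0.05·(-12, 6) = (-2.4, 2.7)
Step 2: at (-2.4, 2.7), ∇g = (-9.6, 4.8) → (-2.4, 2.7) − 0.05·(-9.6, 4.8) = (-1.92, 2.46)
Step 3: at (-1.92, 2.46), ∇g = (-7.68, 3.84) → (-1.92, 2.46) − 0.05·(-7.68, 3.84) = (-1.536, 2.268)
Step 4: at (-1.536, 2.268), ∇g = (-6.144, 3.072) → (-1.536, 2.268) − 0.05·(-6.144, 3.072) = (-1.2288, 2.1144)
Step 5: at (-1.2288, 2.1144), ∇g = (-4.9152, 2.4576) → (-1.2288, 2.1144) − 0.05·(-4.9152, 2.4576) = (-0.98304, 1.99152)
∂g/∂a at (-0.98304, 1.99152) = -3.93216

-3.93216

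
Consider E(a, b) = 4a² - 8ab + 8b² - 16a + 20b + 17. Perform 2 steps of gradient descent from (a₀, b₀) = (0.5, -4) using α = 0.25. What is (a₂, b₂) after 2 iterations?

∇E = (8a - 8b - 16, -8a + 16b + 20)
Step 1: at (0.5, -4), ∇E = (20, -48) → (0.5, -4) − 0.25·(20, -48) = (-4.5, 8)
Step 2: at (-4.5, 8), ∇E = (-116, 184) → (-4.5, 8) − 0.25·(-116, 184) = (24.5, -38)

(24.5, -38)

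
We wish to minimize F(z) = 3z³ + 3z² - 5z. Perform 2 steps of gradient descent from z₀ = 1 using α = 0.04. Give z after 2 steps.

F′(z) = 9z² + 6z - 5
z₁ = 1 − 0.04·10 = 0.6
z₂ = 0.6 − 0.04·1.84 = 0.5264

0.5264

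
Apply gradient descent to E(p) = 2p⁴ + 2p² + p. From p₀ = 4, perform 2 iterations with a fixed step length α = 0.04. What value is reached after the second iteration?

1602.51510272

E′(p) = 8p³ + 4p + 1
Step 1: E′(4) = 529; p₁ = 4 − 0.04·529 = -17.16
Step 2: E′(-17.16) = -40491.877568; p₂ = -17.16 − 0.04·(-40491.877568) = 1602.51510272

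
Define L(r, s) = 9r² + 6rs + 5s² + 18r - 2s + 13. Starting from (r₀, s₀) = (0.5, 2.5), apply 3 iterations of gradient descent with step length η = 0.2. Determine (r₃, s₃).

(-71.164, -36.396)

∇L = (18r + 6s + 18, 6r + 10s - 2)
(r₁, s₁) = (0.5, 2.5) − 0.2·(42, 26) = (-7.9, -2.7)
(r₂, s₂) = (-7.9, -2.7) − 0.2·(-140.4, -76.4) = (20.18, 12.58)
(r₃, s₃) = (20.18, 12.58) − 0.2·(456.72, 244.88) = (-71.164, -36.396)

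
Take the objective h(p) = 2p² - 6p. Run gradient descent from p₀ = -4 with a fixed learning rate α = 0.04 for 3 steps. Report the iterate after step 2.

-2.3808

h′(p) = 4p - 6
Step 1: h′(-4) = -22; p₁ = -4 − 0.04·(-22) = -3.12
Step 2: h′(-3.12) = -18.48; p₂ = -3.12 − 0.04·(-18.48) = -2.3808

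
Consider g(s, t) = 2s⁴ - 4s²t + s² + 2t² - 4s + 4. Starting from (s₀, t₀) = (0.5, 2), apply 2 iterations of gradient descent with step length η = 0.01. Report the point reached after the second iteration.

∇g = (8s³ - 8st + 2s - 4, -4s² + 4t)
Step 1: at (0.5, 2), ∇g = (-10, 7) → (0.5, 2) − 0.01·(-10, 7) = (0.6, 1.93)
Step 2: at (0.6, 1.93), ∇g = (-10.336, 6.28) → (0.6, 1.93) − 0.01·(-10.336, 6.28) = (0.70336, 1.8672)

(0.70336, 1.8672)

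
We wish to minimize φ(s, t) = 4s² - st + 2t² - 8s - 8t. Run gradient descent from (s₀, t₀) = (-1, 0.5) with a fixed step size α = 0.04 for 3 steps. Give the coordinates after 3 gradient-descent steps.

(0.4352, 1.075968)

∇φ = (8s - t - 8, -s + 4t - 8)
Step 1: at (-1, 0.5), ∇φ = (-16.5, -5) → (-1, 0.5) − 0.04·(-16.5, -5) = (-0.34, 0.7)
Step 2: at (-0.34, 0.7), ∇φ = (-11.42, -4.86) → (-0.34, 0.7) − 0.04·(-11.42, -4.86) = (0.1168, 0.8944)
Step 3: at (0.1168, 0.8944), ∇φ = (-7.96, -4.5392) → (0.1168, 0.8944) − 0.04·(-7.96, -4.5392) = (0.4352, 1.075968)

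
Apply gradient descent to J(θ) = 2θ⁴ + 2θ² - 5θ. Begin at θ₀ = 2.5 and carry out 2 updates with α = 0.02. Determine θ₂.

J′(θ) = 8θ³ + 4θ - 5
θ₁ = 2.5 − 0.02·130 = -0.1
θ₂ = -0.1 − 0.02·(-5.408) = 0.00816

0.00816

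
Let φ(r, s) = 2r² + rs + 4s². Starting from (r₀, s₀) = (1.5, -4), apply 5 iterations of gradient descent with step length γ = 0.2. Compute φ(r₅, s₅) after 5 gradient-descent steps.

∇φ = (4r + s, r + 8s)
(r₁, s₁) = (1.5, -4) − 0.2·(2, -30.5) = (1.1, 2.1)
(r₂, s₂) = (1.1, 2.1) − 0.2·(6.5, 17.9) = (-0.2, -1.48)
(r₃, s₃) = (-0.2, -1.48) − 0.2·(-2.28, -12.04) = (0.256, 0.928)
(r₄, s₄) = (0.256, 0.928) − 0.2·(1.952, 7.68) = (-0.1344, -0.608)
(r₅, s₅) = (-0.1344, -0.608) − 0.2·(-1.1456, -4.9984) = (0.09472, 0.39168)
φ(0.09472, 0.39168) = 0.668696576

0.668696576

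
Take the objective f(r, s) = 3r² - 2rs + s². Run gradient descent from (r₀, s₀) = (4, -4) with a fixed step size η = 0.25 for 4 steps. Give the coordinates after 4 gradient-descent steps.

(1, -1)

∇f = (6r - 2s, -2r + 2s)
Step 1: at (4, -4), ∇f = (32, -16) → (4, -4) − 0.25·(32, -16) = (-4, 0)
Step 2: at (-4, 0), ∇f = (-24, 8) → (-4, 0) − 0.25·(-24, 8) = (2, -2)
Step 3: at (2, -2), ∇f = (16, -8) → (2, -2) − 0.25·(16, -8) = (-2, 0)
Step 4: at (-2, 0), ∇f = (-12, 4) → (-2, 0) − 0.25·(-12, 4) = (1, -1)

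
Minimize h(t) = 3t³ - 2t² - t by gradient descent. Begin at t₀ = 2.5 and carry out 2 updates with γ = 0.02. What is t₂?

h′(t) = 9t² - 4t - 1
Step 1: h′(2.5) = 45.25; t₁ = 2.5 − 0.02·45.25 = 1.595
Step 2: h′(1.595) = 15.516225; t₂ = 1.595 − 0.02·15.516225 = 1.2846755

1.2846755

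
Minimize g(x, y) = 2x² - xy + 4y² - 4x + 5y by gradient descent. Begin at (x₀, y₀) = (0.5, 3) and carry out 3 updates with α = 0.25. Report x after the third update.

∇g = (4x - y - 4, -x + 8y + 5)
(x₁, y₁) = (0.5, 3) − 0.25·(-5, 28.5) = (1.75, -4.125)
(x₂, y₂) = (1.75, -4.125) − 0.25·(7.125, -29.75) = (-0.03125, 3.3125)
(x₃, y₃) = (-0.03125, 3.3125) − 0.25·(-7.4375, 31.53125) = (1.828125, -4.5703125)
x = 1.828125

1.828125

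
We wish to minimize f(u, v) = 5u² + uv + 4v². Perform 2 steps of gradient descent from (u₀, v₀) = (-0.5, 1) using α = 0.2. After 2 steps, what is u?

∇f = (10u + v, u + 8v)
Step 1: at (-0.5, 1), ∇f = (-4, 7.5) → (-0.5, 1) − 0.2·(-4, 7.5) = (0.3, -0.5)
Step 2: at (0.3, -0.5), ∇f = (2.5, -3.7) → (0.3, -0.5) − 0.2·(2.5, -3.7) = (-0.2, 0.24)
u = -0.2

-0.2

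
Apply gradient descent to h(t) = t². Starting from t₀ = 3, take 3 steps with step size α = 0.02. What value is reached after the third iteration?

h′(t) = 2t
Step 1: h′(3) = 6; t₁ = 3 − 0.02·6 = 2.88
Step 2: h′(2.88) = 5.76; t₂ = 2.88 − 0.02·5.76 = 2.7648
Step 3: h′(2.7648) = 5.5296; t₃ = 2.7648 − 0.02·5.5296 = 2.654208

2.654208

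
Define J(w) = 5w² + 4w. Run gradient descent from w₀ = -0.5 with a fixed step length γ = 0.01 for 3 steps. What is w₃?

J′(w) = 10w + 4
Step 1: J′(-0.5) = -1; w₁ = -0.5 − 0.01·(-1) = -0.49
Step 2: J′(-0.49) = -0.9; w₂ = -0.49 − 0.01·(-0.9) = -0.481
Step 3: J′(-0.481) = -0.81; w₃ = -0.481 − 0.01·(-0.81) = -0.4729

-0.4729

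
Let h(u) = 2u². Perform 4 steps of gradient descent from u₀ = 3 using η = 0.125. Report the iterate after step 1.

1.5

h′(u) = 4u
Step 1: h′(3) = 12; u₁ = 3 − 0.125·12 = 1.5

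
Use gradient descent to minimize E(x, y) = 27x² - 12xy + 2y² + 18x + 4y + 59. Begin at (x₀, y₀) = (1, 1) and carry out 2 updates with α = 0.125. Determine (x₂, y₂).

(37.375, -9.5)

∇E = (54x - 12y + 18, -12x + 4y + 4)
Step 1: at (1, 1), ∇E = (60, -4) → (1, 1) − 0.125·(60, -4) = (-6.5, 1.5)
Step 2: at (-6.5, 1.5), ∇E = (-351, 88) → (-6.5, 1.5) − 0.125·(-351, 88) = (37.375, -9.5)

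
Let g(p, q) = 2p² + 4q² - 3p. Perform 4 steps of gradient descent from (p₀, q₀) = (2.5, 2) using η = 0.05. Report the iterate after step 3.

∇g = (4p - 3, 8q)
Step 1: at (2.5, 2), ∇g = (7, 16) → (2.5, 2) − 0.05·(7, 16) = (2.15, 1.2)
Step 2: at (2.15, 1.2), ∇g = (5.6, 9.6) → (2.15, 1.2) − 0.05·(5.6, 9.6) = (1.87, 0.72)
Step 3: at (1.87, 0.72), ∇g = (4.48, 5.76) → (1.87, 0.72) − 0.05·(4.48, 5.76) = (1.646, 0.432)

(1.646, 0.432)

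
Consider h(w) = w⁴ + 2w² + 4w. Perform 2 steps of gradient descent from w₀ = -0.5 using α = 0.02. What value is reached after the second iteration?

-0.55568984

h′(w) = 4w³ + 4w + 4
Step 1: h′(-0.5) = 1.5; w₁ = -0.5 − 0.02·1.5 = -0.53
Step 2: h′(-0.53) = 1.284492; w₂ = -0.53 − 0.02·1.284492 = -0.55568984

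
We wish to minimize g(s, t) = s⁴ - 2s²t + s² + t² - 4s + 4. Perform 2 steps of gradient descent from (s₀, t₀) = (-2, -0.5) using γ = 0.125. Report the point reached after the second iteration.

(-17.21875, 3.53125)

∇g = (4s³ - 4st + 2s - 4, -2s² + 2t)
Step 1: at (-2, -0.5), ∇g = (-44, -9) → (-2, -0.5) − 0.125·(-44, -9) = (3.5, 0.625)
Step 2: at (3.5, 0.625), ∇g = (165.75, -23.25) → (3.5, 0.625) − 0.125·(165.75, -23.25) = (-17.21875, 3.53125)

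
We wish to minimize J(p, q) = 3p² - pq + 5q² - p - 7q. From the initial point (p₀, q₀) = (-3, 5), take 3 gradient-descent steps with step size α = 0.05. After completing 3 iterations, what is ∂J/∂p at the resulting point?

-5.83325

∇J = (6p - q - 1, -p + 10q - 7)
Step 1: at (-3, 5), ∇J = (-24, 46) → (-3, 5) − 0.05·(-24, 46) = (-1.8, 2.7)
Step 2: at (-1.8, 2.7), ∇J = (-14.5, 21.8) → (-1.8, 2.7) − 0.05·(-14.5, 21.8) = (-1.075, 1.61)
Step 3: at (-1.075, 1.61), ∇J = (-9.06, 10.175) → (-1.075, 1.61) − 0.05·(-9.06, 10.175) = (-0.622, 1.10125)
∂J/∂p at (-0.622, 1.10125) = -5.83325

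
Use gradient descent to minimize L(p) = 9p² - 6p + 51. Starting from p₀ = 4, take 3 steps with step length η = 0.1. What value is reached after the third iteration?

-1.544

L′(p) = 18p - 6
p₁ = 4 − 0.1·66 = -2.6
p₂ = -2.6 − 0.1·(-52.8) = 2.68
p₃ = 2.68 − 0.1·42.24 = -1.544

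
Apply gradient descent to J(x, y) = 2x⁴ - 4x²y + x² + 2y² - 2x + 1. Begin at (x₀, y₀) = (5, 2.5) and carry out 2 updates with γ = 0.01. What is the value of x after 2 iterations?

0.34522496

∇J = (8x³ - 8xy + 2x - 2, -4x² + 4y)
Step 1: at (5, 2.5), ∇J = (908, -90) → (5, 2.5) − 0.01·(908, -90) = (-4.08, 3.4)
Step 2: at (-4.08, 3.4), ∇J = (-442.522496, -52.9856) → (-4.08, 3.4) − 0.01·(-442.522496, -52.9856) = (0.34522496, 3.929856)
x = 0.34522496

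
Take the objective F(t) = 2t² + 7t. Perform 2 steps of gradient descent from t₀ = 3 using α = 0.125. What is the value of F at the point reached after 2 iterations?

-3.3046875

F′(t) = 4t + 7
Step 1: F′(3) = 19; t₁ = 3 − 0.125·19 = 0.625
Step 2: F′(0.625) = 9.5; t₂ = 0.625 − 0.125·9.5 = -0.5625
F(-0.5625) = -3.3046875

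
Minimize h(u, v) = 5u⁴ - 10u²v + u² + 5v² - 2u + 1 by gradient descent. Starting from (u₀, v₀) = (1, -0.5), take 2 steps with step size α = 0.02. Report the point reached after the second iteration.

∇h = (20u³ - 20uv + 2u - 2, -10u² + 10v)
Step 1: at (1, -0.5), ∇h = (30, -15) → (1, -0.5) − 0.02·(30, -15) = (0.4, -0.2)
Step 2: at (0.4, -0.2), ∇h = (1.68, -3.6) → (0.4, -0.2) − 0.02·(1.68, -3.6) = (0.3664, -0.128)

(0.3664, -0.128)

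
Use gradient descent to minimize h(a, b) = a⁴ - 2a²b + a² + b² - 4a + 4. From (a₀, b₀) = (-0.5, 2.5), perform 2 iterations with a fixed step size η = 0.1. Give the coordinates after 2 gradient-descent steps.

(-0.29255, 1.6805)

∇h = (4a³ - 4ab + 2a - 4, -2a² + 2b)
(a₁, b₁) = (-0.5, 2.5) − 0.1·(-0.5, 4.5) = (-0.45, 2.05)
(a₂, b₂) = (-0.45, 2.05) − 0.1·(-1.5745, 3.695) = (-0.29255, 1.6805)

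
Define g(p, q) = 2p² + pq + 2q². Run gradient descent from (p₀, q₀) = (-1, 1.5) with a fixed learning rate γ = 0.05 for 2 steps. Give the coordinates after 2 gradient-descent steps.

(-0.7625, 1.04375)

∇g = (4p + q, p + 4q)
Step 1: at (-1, 1.5), ∇g = (-2.5, 5) → (-1, 1.5) − 0.05·(-2.5, 5) = (-0.875, 1.25)
Step 2: at (-0.875, 1.25), ∇g = (-2.25, 4.125) → (-0.875, 1.25) − 0.05·(-2.25, 4.125) = (-0.7625, 1.04375)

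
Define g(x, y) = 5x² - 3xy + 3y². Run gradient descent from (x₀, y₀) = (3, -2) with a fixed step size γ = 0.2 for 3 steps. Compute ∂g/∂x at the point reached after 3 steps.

∇g = (10x - 3y, -3x + 6y)
Step 1: at (3, -2), ∇g = (36, -21) → (3, -2) − 0.2·(36, -21) = (-4.2, 2.2)
Step 2: at (-4.2, 2.2), ∇g = (-48.6, 25.8) → (-4.2, 2.2) − 0.2·(-48.6, 25.8) = (5.52, -2.96)
Step 3: at (5.52, -2.96), ∇g = (64.08, -34.32) → (5.52, -2.96) − 0.2·(64.08, -34.32) = (-7.296, 3.904)
∂g/∂x at (-7.296, 3.904) = -84.672

-84.672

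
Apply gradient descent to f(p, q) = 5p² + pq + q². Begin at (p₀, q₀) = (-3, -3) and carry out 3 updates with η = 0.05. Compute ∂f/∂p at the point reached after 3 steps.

∇f = (10p + q, p + 2q)
(p₁, q₁) = (-3, -3) − 0.05·(-33, -9) = (-1.35, -2.55)
(p₂, q₂) = (-1.35, -2.55) − 0.05·(-16.05, -6.45) = (-0.5475, -2.2275)
(p₃, q₃) = (-0.5475, -2.2275) − 0.05·(-7.7025, -5.0025) = (-0.162375, -1.977375)
∂f/∂p at (-0.162375, -1.977375) = -3.601125

-3.601125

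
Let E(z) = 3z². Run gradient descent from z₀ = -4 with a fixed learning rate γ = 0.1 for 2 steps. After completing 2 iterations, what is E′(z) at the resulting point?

E′(z) = 6z
Step 1: E′(-4) = -24; z₁ = -4 − 0.1·(-24) = -1.6
Step 2: E′(-1.6) = -9.6; z₂ = -1.6 − 0.1·(-9.6) = -0.64
E′(z) at (-0.64) = -3.84

-3.84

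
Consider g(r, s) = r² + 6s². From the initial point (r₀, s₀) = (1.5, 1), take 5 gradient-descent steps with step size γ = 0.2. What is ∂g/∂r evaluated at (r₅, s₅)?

0.23328

∇g = (2r, 12s)
Step 1: at (1.5, 1), ∇g = (3, 12) → (1.5, 1) − 0.2·(3, 12) = (0.9, -1.4)
Step 2: at (0.9, -1.4), ∇g = (1.8, -16.8) → (0.9, -1.4) − 0.2·(1.8, -16.8) = (0.54, 1.96)
Step 3: at (0.54, 1.96), ∇g = (1.08, 23.52) → (0.54, 1.96) − 0.2·(1.08, 23.52) = (0.324, -2.744)
Step 4: at (0.324, -2.744), ∇g = (0.648, -32.928) → (0.324, -2.744) − 0.2·(0.648, -32.928) = (0.1944, 3.8416)
Step 5: at (0.1944, 3.8416), ∇g = (0.3888, 46.0992) → (0.1944, 3.8416) − 0.2·(0.3888, 46.0992) = (0.11664, -5.37824)
∂g/∂r at (0.11664, -5.37824) = 0.23328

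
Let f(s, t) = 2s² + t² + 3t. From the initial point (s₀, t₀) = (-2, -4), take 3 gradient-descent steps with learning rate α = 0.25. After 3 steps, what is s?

∇f = (4s, 2t + 3)
(s₁, t₁) = (-2, -4) − 0.25·(-8, -5) = (0, -2.75)
(s₂, t₂) = (0, -2.75) − 0.25·(0, -2.5) = (0, -2.125)
(s₃, t₃) = (0, -2.125) − 0.25·(0, -1.25) = (0, -1.8125)
s = 0

0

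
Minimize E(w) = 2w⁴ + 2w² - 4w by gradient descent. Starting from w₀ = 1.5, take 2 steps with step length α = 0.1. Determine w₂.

1.7552

E′(w) = 8w³ + 4w - 4
w₁ = 1.5 − 0.1·29 = -1.4
w₂ = -1.4 − 0.1·(-31.552) = 1.7552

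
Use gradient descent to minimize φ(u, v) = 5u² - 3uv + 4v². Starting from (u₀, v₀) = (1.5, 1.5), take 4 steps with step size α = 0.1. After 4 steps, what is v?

0.05055

∇φ = (10u - 3v, -3u + 8v)
Step 1: at (1.5, 1.5), ∇φ = (10.5, 7.5) → (1.5, 1.5) − 0.1·(10.5, 7.5) = (0.45, 0.75)
Step 2: at (0.45, 0.75), ∇φ = (2.25, 4.65) → (0.45, 0.75) − 0.1·(2.25, 4.65) = (0.225, 0.285)
Step 3: at (0.225, 0.285), ∇φ = (1.395, 1.605) → (0.225, 0.285) − 0.1·(1.395, 1.605) = (0.0855, 0.1245)
Step 4: at (0.0855, 0.1245), ∇φ = (0.4815, 0.7395) → (0.0855, 0.1245) − 0.1·(0.4815, 0.7395) = (0.03735, 0.05055)
v = 0.05055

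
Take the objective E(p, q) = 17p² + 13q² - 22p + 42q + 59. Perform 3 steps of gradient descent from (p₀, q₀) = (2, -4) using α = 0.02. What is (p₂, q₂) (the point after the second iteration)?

∇E = (34p - 22, 26q + 42)
(p₁, q₁) = (2, -4) − 0.02·(46, -62) = (1.08, -2.76)
(p₂, q₂) = (1.08, -2.76) − 0.02·(14.72, -29.76) = (0.7856, -2.1648)

(0.7856, -2.1648)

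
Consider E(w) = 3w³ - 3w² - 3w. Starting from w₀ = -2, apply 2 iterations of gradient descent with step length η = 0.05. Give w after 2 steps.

E′(w) = 9w² - 6w - 3
Step 1: E′(-2) = 45; w₁ = -2 − 0.05·45 = -4.25
Step 2: E′(-4.25) = 185.0625; w₂ = -4.25 − 0.05·185.0625 = -13.503125

-13.503125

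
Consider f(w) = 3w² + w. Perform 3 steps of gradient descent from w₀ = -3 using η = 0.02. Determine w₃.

f′(w) = 6w + 1
Step 1: f′(-3) = -17; w₁ = -3 − 0.02·(-17) = -2.66
Step 2: f′(-2.66) = -14.96; w₂ = -2.66 − 0.02·(-14.96) = -2.3608
Step 3: f′(-2.3608) = -13.1648; w₃ = -2.3608 − 0.02·(-13.1648) = -2.097504

-2.097504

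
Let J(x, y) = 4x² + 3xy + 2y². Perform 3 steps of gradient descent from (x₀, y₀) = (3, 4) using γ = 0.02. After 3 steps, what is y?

2.734232

∇J = (8x + 3y, 3x + 4y)
(x₁, y₁) = (3, 4) − 0.02·(36, 25) = (2.28, 3.5)
(x₂, y₂) = (2.28, 3.5) − 0.02·(28.74, 20.84) = (1.7052, 3.0832)
(x₃, y₃) = (1.7052, 3.0832) − 0.02·(22.8912, 17.4484) = (1.247376, 2.734232)
y = 2.734232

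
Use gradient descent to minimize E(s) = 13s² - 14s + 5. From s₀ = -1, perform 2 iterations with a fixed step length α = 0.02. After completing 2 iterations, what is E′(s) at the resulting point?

-9.216

E′(s) = 26s - 14
Step 1: E′(-1) = -40; s₁ = -1 − 0.02·(-40) = -0.2
Step 2: E′(-0.2) = -19.2; s₂ = -0.2 − 0.02·(-19.2) = 0.184
E′(s) at (0.184) = -9.216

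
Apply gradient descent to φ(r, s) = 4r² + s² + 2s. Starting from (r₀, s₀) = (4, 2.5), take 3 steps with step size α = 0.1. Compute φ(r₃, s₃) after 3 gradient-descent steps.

2.21536

∇φ = (8r, 2s + 2)
Step 1: at (4, 2.5), ∇φ = (32, 7) → (4, 2.5) − 0.1·(32, 7) = (0.8, 1.8)
Step 2: at (0.8, 1.8), ∇φ = (6.4, 5.6) → (0.8, 1.8) − 0.1·(6.4, 5.6) = (0.16, 1.24)
Step 3: at (0.16, 1.24), ∇φ = (1.28, 4.48) → (0.16, 1.24) − 0.1·(1.28, 4.48) = (0.032, 0.792)
φ(0.032, 0.792) = 2.21536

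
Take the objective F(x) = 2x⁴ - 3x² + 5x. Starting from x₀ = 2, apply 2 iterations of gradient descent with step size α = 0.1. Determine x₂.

F′(x) = 8x³ - 6x + 5
Step 1: F′(2) = 57; x₁ = 2 − 0.1·57 = -3.7
Step 2: F′(-3.7) = -378.024; x₂ = -3.7 − 0.1·(-378.024) = 34.1024

34.1024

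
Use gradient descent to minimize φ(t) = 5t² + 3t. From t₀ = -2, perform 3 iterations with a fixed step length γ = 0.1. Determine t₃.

φ′(t) = 10t + 3
t₁ = -2 − 0.1·(-17) = -0.3
t₂ = -0.3 − 0.1·0 = -0.3
t₃ = -0.3 − 0.1·0 = -0.3

-0.3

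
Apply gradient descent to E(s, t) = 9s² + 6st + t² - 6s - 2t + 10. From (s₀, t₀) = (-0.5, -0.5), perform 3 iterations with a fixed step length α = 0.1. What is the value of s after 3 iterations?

∇E = (18s + 6t - 6, 6s + 2t - 2)
(s₁, t₁) = (-0.5, -0.5) − 0.1·(-18, -6) = (1.3, 0.1)
(s₂, t₂) = (1.3, 0.1) − 0.1·(18, 6) = (-0.5, -0.5)
(s₃, t₃) = (-0.5, -0.5) − 0.1·(-18, -6) = (1.3, 0.1)
s = 1.3

1.3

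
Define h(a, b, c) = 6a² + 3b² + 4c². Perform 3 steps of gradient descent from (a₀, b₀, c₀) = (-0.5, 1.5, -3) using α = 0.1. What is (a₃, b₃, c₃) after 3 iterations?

(0.004, 0.096, -0.024)

∇h = (12a, 6b, 8c)
Step 1: at (-0.5, 1.5, -3), ∇h = (-6, 9, -24) → (-0.5, 1.5, -3) − 0.1·(-6, 9, -24) = (0.1, 0.6, -0.6)
Step 2: at (0.1, 0.6, -0.6), ∇h = (1.2, 3.6, -4.8) → (0.1, 0.6, -0.6) − 0.1·(1.2, 3.6, -4.8) = (-0.02, 0.24, -0.12)
Step 3: at (-0.02, 0.24, -0.12), ∇h = (-0.24, 1.44, -0.96) → (-0.02, 0.24, -0.12) − 0.1·(-0.24, 1.44, -0.96) = (0.004, 0.096, -0.024)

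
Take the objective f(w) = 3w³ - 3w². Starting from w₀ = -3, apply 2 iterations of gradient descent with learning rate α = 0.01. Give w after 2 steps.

f′(w) = 9w² - 6w
Step 1: f′(-3) = 99; w₁ = -3 − 0.01·99 = -3.99
Step 2: f′(-3.99) = 167.2209; w₂ = -3.99 − 0.01·167.2209 = -5.662209

-5.662209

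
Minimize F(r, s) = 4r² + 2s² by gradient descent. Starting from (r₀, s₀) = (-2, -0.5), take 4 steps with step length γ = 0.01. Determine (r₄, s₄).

∇F = (8r, 4s)
Step 1: at (-2, -0.5), ∇F = (-16, -2) → (-2, -0.5) − 0.01·(-16, -2) = (-1.84, -0.48)
Step 2: at (-1.84, -0.48), ∇F = (-14.72, -1.92) → (-1.84, -0.48) − 0.01·(-14.72, -1.92) = (-1.6928, -0.4608)
Step 3: at (-1.6928, -0.4608), ∇F = (-13.5424, -1.8432) → (-1.6928, -0.4608) − 0.01·(-13.5424, -1.8432) = (-1.557376, -0.442368)
Step 4: at (-1.557376, -0.442368), ∇F = (-12.459008, -1.769472) → (-1.557376, -0.442368) − 0.01·(-12.459008, -1.769472) = (-1.43278592, -0.42467328)

(-1.43278592, -0.42467328)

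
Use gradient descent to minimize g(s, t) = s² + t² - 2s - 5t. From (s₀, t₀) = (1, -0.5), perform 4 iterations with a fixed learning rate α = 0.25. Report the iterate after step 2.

∇g = (2s - 2, 2t - 5)
(s₁, t₁) = (1, -0.5) − 0.25·(0, -6) = (1, 1)
(s₂, t₂) = (1, 1) − 0.25·(0, -3) = (1, 1.75)

(1, 1.75)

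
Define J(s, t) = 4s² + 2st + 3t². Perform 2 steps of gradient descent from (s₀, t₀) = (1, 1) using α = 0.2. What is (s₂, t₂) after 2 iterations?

∇J = (8s + 2t, 2s + 6t)
(s₁, t₁) = (1, 1) − 0.2·(10, 8) = (-1, -0.6)
(s₂, t₂) = (-1, -0.6) − 0.2·(-9.2, -5.6) = (0.84, 0.52)

(0.84, 0.52)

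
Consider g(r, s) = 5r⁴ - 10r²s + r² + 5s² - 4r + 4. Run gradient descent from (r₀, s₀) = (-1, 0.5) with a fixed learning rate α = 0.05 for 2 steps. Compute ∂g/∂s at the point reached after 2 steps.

∇g = (20r³ - 20rs + 2r - 4, -10r² + 10s)
Step 1: at (-1, 0.5), ∇g = (-16, -5) → (-1, 0.5) − 0.05·(-16, -5) = (-0.2, 0.75)
Step 2: at (-0.2, 0.75), ∇g = (-1.56, 7.1) → (-0.2, 0.75) − 0.05·(-1.56, 7.1) = (-0.122, 0.395)
∂g/∂s at (-0.122, 0.395) = 3.80116

3.80116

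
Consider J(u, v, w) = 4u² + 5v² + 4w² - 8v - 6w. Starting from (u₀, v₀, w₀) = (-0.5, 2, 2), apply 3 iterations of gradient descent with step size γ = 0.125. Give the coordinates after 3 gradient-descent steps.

(0, 0.78125, 0.75)

∇J = (8u, 10v - 8, 8w - 6)
(u₁, v₁, w₁) = (-0.5, 2, 2) − 0.125·(-4, 12, 10) = (0, 0.5, 0.75)
(u₂, v₂, w₂) = (0, 0.5, 0.75) − 0.125·(0, -3, 0) = (0, 0.875, 0.75)
(u₃, v₃, w₃) = (0, 0.875, 0.75) − 0.125·(0, 0.75, 0) = (0, 0.78125, 0.75)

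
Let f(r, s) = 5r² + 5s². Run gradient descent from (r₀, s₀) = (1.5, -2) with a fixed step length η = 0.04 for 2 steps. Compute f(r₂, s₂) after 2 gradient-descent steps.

∇f = (10r, 10s)
(r₁, s₁) = (1.5, -2) − 0.04·(15, -20) = (0.9, -1.2)
(r₂, s₂) = (0.9, -1.2) − 0.04·(9, -12) = (0.54, -0.72)
f(0.54, -0.72) = 4.05

4.05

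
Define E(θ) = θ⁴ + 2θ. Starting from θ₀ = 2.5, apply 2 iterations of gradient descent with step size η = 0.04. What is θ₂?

-0.15991808

E′(θ) = 4θ³ + 2
θ₁ = 2.5 − 0.04·64.5 = -0.08
θ₂ = -0.08 − 0.04·1.997952 = -0.15991808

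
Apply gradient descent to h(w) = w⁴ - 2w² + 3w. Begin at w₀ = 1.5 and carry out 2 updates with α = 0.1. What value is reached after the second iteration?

0.29355

h′(w) = 4w³ - 4w + 3
w₁ = 1.5 − 0.1·10.5 = 0.45
w₂ = 0.45 − 0.1·1.5645 = 0.29355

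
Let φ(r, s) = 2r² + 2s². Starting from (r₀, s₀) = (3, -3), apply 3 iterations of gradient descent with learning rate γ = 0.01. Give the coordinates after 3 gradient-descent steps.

∇φ = (4r, 4s)
(r₁, s₁) = (3, -3) − 0.01·(12, -12) = (2.88, -2.88)
(r₂, s₂) = (2.88, -2.88) − 0.01·(11.52, -11.52) = (2.7648, -2.7648)
(r₃, s₃) = (2.7648, -2.7648) − 0.01·(11.0592, -11.0592) = (2.654208, -2.654208)

(2.654208, -2.654208)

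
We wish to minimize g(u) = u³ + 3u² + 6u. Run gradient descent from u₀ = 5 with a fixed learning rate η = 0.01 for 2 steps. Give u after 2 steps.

g′(u) = 3u² + 6u + 6
u₁ = 5 − 0.01·111 = 3.89
u₂ = 3.89 − 0.01·74.7363 = 3.142637

3.142637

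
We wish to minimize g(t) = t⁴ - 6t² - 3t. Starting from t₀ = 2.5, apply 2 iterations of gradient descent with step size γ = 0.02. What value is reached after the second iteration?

1.87097032

g′(t) = 4t³ - 12t - 3
t₁ = 2.5 − 0.02·29.5 = 1.91
t₂ = 1.91 − 0.02·1.951484 = 1.87097032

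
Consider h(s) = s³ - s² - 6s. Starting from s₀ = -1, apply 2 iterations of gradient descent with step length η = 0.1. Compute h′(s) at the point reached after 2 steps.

h′(s) = 3s² - 2s - 6
s₁ = -1 − 0.1·(-1) = -0.9
s₂ = -0.9 − 0.1·(-1.77) = -0.723
h′(s) at (-0.723) = -2.985813

-2.985813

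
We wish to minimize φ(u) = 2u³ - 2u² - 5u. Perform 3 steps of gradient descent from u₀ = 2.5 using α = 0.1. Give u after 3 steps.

1.24140625

φ′(u) = 6u² - 4u - 5
Step 1: φ′(2.5) = 22.5; u₁ = 2.5 − 0.1·22.5 = 0.25
Step 2: φ′(0.25) = -5.625; u₂ = 0.25 − 0.1·(-5.625) = 0.8125
Step 3: φ′(0.8125) = -4.2890625; u₃ = 0.8125 − 0.1·(-4.2890625) = 1.24140625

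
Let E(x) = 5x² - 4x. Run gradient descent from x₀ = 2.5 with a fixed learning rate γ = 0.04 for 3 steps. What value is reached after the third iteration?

E′(x) = 10x - 4
x₁ = 2.5 − 0.04·21 = 1.66
x₂ = 1.66 − 0.04·12.6 = 1.156
x₃ = 1.156 − 0.04·7.56 = 0.8536

0.8536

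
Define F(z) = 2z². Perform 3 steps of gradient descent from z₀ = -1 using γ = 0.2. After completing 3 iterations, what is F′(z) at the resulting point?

-0.032

F′(z) = 4z
Step 1: F′(-1) = -4; z₁ = -1 − 0.2·(-4) = -0.2
Step 2: F′(-0.2) = -0.8; z₂ = -0.2 − 0.2·(-0.8) = -0.04
Step 3: F′(-0.04) = -0.16; z₃ = -0.04 − 0.2·(-0.16) = -0.008
F′(z) at (-0.008) = -0.032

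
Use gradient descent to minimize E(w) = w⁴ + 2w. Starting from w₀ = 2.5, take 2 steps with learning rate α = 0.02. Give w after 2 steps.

E′(w) = 4w³ + 2
w₁ = 2.5 − 0.02·64.5 = 1.21
w₂ = 1.21 − 0.02·9.086244 = 1.02827512

1.02827512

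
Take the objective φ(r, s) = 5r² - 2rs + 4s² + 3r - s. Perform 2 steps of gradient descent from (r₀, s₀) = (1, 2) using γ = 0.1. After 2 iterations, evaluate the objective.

-0.2584

∇φ = (10r - 2s + 3, -2r + 8s - 1)
Step 1: at (1, 2), ∇φ = (9, 13) → (1, 2) − 0.1·(9, 13) = (0.1, 0.7)
Step 2: at (0.1, 0.7), ∇φ = (2.6, 4.4) → (0.1, 0.7) − 0.1·(2.6, 4.4) = (-0.16, 0.26)
φ(-0.16, 0.26) = -0.2584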